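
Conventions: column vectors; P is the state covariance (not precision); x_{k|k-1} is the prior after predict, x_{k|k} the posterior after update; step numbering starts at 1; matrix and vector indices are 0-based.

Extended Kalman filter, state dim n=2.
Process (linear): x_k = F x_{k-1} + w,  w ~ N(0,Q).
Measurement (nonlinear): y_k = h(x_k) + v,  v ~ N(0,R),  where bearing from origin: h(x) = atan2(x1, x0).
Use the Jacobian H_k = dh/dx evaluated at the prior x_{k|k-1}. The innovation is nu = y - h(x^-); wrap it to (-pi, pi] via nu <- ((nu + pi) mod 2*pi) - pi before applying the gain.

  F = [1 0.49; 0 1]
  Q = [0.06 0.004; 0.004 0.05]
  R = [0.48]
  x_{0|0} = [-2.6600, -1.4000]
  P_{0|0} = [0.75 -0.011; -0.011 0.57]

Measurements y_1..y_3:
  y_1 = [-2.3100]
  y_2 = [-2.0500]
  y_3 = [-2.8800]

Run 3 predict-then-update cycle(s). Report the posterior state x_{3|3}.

step 1: x^-=[-3.3460, -1.4000]  P^-=[0.9361 0.2723; 0.2723 0.6200]  H_jac=[0.1064 -0.2543]  S=[0.5160]  K=[0.0588; -0.2495]  nu=[0.4353]  x^+=[-3.3204, -1.5086]  P^+=[0.9343 0.2799; 0.2799 0.5879]
step 2: x^-=[-4.0596, -1.5086]  P^-=[1.4097 0.5719; 0.5719 0.6379]  H_jac=[0.0804 -0.2164]  S=[0.4991]  K=[-0.0208; -0.1845]  nu=[0.7358]  x^+=[-4.0749, -1.6443]  P^+=[1.4095 0.5700; 0.5700 0.6209]
step 3: x^-=[-4.8807, -1.6443]  P^-=[2.1772 0.8783; 0.8783 0.6709]  H_jac=[0.0620 -0.1840]  S=[0.4910]  K=[-0.0542; -0.1405]  nu=[-0.0634]  x^+=[-4.8772, -1.6354]  P^+=[2.1758 0.8745; 0.8745 0.6612]

x_post = [-4.8772, -1.6354]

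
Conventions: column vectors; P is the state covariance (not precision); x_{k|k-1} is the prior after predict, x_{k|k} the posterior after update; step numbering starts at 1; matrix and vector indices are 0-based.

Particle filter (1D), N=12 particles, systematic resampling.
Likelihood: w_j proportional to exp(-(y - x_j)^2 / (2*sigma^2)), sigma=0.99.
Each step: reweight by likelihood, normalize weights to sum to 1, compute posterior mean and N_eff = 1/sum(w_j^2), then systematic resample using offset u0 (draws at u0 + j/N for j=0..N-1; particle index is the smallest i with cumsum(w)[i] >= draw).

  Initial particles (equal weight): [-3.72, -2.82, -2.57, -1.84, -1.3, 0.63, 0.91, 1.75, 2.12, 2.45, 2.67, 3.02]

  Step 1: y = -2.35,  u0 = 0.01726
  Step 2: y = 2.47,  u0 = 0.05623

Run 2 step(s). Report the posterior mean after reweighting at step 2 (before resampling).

post_mean = -1.3610

step 1: w=[0.1034, 0.2406, 0.2627, 0.2358, 0.1534, 0.0029, 0.0012, 0.0001, 0.0000, 0.0000, 0.0000, 0.0000]  mean=-2.3683  Neff=4.6144  idx=[0, 0, 1, 1, 2, 2, 2, 2, 3, 3, 4, 4]
step 2: w=[0.0000, 0.0000, 0.0004, 0.0004, 0.0015, 0.0015, 0.0015, 0.0015, 0.0484, 0.0484, 0.4482, 0.4482]  mean=-1.3610  Neff=2.4600  idx=[9, 10, 10, 10, 10, 10, 11, 11, 11, 11, 11, 11]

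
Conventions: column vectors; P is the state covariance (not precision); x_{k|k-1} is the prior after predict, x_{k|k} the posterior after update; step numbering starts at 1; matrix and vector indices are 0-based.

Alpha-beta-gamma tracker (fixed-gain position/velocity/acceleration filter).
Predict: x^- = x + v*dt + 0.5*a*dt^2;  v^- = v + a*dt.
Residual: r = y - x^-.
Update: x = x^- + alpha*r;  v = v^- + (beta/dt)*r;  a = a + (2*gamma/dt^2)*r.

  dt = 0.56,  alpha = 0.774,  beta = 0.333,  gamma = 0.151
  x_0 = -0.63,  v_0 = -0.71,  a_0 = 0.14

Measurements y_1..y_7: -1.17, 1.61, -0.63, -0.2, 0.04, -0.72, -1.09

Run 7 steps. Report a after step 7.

a_post = -1.7764

step 1: x_pred=-1.0056  r=-0.1644  x^+=-1.1329  v^+=-0.7293  a^+=-0.0183
step 2: x_pred=-1.5441  r=3.1541  x^+=0.8972  v^+=1.1360  a^+=3.0192
step 3: x_pred=2.0067  r=-2.6367  x^+=-0.0341  v^+=1.2589  a^+=0.4800
step 4: x_pred=0.7461  r=-0.9461  x^+=0.0138  v^+=0.9650  a^+=-0.4311
step 5: x_pred=0.4866  r=-0.4466  x^+=0.1409  v^+=0.4580  a^+=-0.8613
step 6: x_pred=0.2624  r=-0.9824  x^+=-0.4980  v^+=-0.6085  a^+=-1.8073
step 7: x_pred=-1.1221  r=0.0321  x^+=-1.0973  v^+=-1.6015  a^+=-1.7764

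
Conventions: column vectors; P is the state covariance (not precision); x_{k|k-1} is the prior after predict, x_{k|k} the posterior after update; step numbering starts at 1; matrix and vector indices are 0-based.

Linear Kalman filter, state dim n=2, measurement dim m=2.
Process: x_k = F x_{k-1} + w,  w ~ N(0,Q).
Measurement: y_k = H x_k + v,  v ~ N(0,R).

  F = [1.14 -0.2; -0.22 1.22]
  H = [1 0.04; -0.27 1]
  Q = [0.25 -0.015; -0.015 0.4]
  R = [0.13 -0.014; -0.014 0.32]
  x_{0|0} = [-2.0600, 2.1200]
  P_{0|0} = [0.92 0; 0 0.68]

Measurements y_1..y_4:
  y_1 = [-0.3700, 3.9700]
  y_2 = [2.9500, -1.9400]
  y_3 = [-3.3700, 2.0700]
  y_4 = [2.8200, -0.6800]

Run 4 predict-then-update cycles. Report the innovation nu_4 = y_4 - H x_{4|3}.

innov = [5.2507, -3.1756]

step 1: x^-=[-2.7724, 3.0396]  P^-=[1.4728 -0.4117; -0.4117 1.4566]  S=[1.5722 -0.7606; -0.7606 2.1063]  K=[0.8972 -0.0603; 0.1640 0.8035]  nu=[2.2808, 0.1819]  x^+=[-0.7371, 3.5597]  P^+=[0.1175 -0.0001; -0.0001 0.2548]
step 2: x^-=[-1.5523, 4.5050]  P^-=[0.4129 -0.1068; -0.1068 0.7850]  S=[0.5356 -0.1998; -0.1998 1.1928]  K=[0.7410 -0.0589; 0.1212 0.7026]  nu=[4.3221, -6.8641]  x^+=[2.0547, 0.2062]  P^+=[0.0973 -0.0030; -0.0030 0.2223]
step 3: x^-=[2.3012, -0.2005]  P^-=[0.3867 -0.0979; -0.0979 0.7372]  S=[0.5100 -0.1858; -0.1858 1.1383]  K=[0.7291 -0.0588; 0.1172 0.6900]  nu=[-5.6631, 2.8918]  x^+=[-1.9975, 1.1313]  P^+=[0.0957 -0.0032; -0.0032 0.2183]
step 4: x^-=[-2.5035, 1.8197]  P^-=[0.3846 -0.0968; -0.0968 0.7313]  S=[0.5080 -0.1844; -0.1844 1.1316]  K=[0.7281 -0.0587; 0.1168 0.6884]  nu=[5.2507, -3.1756]  x^+=[1.5060, 0.2470]  P^+=[0.0956 -0.0032; -0.0032 0.2178]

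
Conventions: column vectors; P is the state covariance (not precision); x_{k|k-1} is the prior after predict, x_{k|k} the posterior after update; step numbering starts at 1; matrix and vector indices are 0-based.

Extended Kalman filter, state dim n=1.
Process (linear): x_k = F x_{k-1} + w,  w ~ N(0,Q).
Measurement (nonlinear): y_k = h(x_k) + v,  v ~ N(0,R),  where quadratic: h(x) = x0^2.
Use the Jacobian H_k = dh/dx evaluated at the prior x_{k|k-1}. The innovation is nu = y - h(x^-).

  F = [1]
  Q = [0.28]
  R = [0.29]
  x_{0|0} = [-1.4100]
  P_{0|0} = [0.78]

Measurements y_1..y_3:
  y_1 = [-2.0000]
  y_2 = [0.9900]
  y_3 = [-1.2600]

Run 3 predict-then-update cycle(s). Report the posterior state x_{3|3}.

x_post = [0.4766]

step 1: x^-=[-1.4100]  P^-=[1.0600]  H_jac=[-2.8200]  S=[8.7195]  K=[-0.3428]  nu=[-3.9881]  x^+=[-0.0428]  P^+=[0.0353]
step 2: x^-=[-0.0428]  P^-=[0.3153]  H_jac=[-0.0856]  S=[0.2923]  K=[-0.0924]  nu=[0.9882]  x^+=[-0.1341]  P^+=[0.3128]
step 3: x^-=[-0.1341]  P^-=[0.5928]  H_jac=[-0.2681]  S=[0.3326]  K=[-0.4779]  nu=[-1.2780]  x^+=[0.4766]  P^+=[0.5168]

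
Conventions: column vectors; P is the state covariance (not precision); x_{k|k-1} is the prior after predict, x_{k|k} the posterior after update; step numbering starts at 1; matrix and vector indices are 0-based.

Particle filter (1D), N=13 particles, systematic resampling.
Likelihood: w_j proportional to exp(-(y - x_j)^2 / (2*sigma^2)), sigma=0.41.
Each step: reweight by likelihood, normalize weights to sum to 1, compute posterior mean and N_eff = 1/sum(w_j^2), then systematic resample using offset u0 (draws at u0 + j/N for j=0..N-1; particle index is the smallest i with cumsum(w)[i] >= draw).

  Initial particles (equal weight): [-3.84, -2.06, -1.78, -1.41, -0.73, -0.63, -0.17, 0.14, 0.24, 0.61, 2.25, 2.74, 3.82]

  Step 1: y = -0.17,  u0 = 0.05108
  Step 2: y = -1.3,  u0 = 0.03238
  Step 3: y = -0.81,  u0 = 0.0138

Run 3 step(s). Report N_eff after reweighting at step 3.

N_eff = 12.5165

step 1: w=[0.0000, 0.0000, 0.0001, 0.0030, 0.1138, 0.1541, 0.2891, 0.2172, 0.1754, 0.0473, 0.0000, 0.0000, 0.0000]  mean=-0.1323  Neff=4.9885  idx=[4, 5, 5, 6, 6, 6, 6, 7, 7, 7, 8, 8, 9]
step 2: w=[0.3788, 0.2620, 0.2620, 0.0223, 0.0223, 0.0223, 0.0223, 0.0021, 0.0021, 0.0021, 0.0009, 0.0009, 0.0000]  mean=-0.6205  Neff=3.5367  idx=[0, 0, 0, 0, 0, 1, 1, 1, 2, 2, 2, 2, 5]
step 3: w=[0.0849, 0.0849, 0.0849, 0.0849, 0.0849, 0.0786, 0.0786, 0.0786, 0.0786, 0.0786, 0.0786, 0.0786, 0.0256]  mean=-0.6607  Neff=12.5165  idx=[0, 1, 1, 2, 3, 4, 5, 6, 7, 8, 9, 10, 11]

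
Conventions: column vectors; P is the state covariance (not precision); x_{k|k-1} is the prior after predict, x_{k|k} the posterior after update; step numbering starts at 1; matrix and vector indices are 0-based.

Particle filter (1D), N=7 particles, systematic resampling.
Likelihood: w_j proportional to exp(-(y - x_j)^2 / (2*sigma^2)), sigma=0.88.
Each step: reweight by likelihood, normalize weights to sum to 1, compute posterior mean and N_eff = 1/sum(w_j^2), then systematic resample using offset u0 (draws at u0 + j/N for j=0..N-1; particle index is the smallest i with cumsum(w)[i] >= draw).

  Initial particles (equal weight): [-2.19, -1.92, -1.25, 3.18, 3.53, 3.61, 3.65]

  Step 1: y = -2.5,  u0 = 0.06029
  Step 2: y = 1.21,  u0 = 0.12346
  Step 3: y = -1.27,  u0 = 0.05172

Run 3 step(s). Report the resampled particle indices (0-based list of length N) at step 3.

resampled_idx = [0, 1, 2, 3, 4, 5, 6]

step 1: w=[0.4456, 0.3815, 0.1729, 0.0000, 0.0000, 0.0000, 0.0000]  mean=-1.9245  Neff=2.6738  idx=[0, 0, 0, 1, 1, 1, 2]
step 2: w=[0.0211, 0.0211, 0.0211, 0.0658, 0.0658, 0.0658, 0.7392]  mean=-1.4418  Neff=1.7834  idx=[3, 6, 6, 6, 6, 6, 6]
step 3: w=[0.1126, 0.1479, 0.1479, 0.1479, 0.1479, 0.1479, 0.1479]  mean=-1.3255  Neff=6.9481  idx=[0, 1, 2, 3, 4, 5, 6]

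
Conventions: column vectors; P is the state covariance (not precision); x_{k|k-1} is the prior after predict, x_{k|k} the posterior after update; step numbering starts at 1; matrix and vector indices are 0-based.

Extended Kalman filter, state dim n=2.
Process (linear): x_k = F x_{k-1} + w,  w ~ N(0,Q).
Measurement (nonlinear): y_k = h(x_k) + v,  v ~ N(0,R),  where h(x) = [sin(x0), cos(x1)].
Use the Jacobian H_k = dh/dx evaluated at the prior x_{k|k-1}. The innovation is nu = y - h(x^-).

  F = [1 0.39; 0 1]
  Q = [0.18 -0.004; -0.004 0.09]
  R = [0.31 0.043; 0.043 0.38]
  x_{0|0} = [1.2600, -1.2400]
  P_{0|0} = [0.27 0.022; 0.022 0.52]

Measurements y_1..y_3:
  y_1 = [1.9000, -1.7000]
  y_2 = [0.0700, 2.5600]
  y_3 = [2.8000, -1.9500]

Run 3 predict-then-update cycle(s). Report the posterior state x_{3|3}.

x_post = [1.5254, -1.8745]

step 1: x^-=[0.7764, -1.2400]  P^-=[0.5463 0.2208; 0.2208 0.6100]  H_jac=[0.7134 0.0000; 0.0000 0.9458]  S=[0.5880 0.1920; 0.1920 0.9256]  K=[0.6319 0.0945; 0.0691 0.6089]  nu=[1.1993, -2.0248]  x^+=[1.3428, -2.3901]  P^+=[0.2803 0.0667; 0.0667 0.2478]
step 2: x^-=[0.4106, -2.3901]  P^-=[0.5500 0.1594; 0.1594 0.3378]  H_jac=[0.9169 0.0000; 0.0000 0.6827]  S=[0.7724 0.1428; 0.1428 0.5374]  K=[0.6473 0.0305; 0.1155 0.3984]  nu=[-0.3292, 3.2907]  x^+=[0.2979, -1.1171]  P^+=[0.2203 0.0577; 0.0577 0.2290]
step 3: x^-=[-0.1377, -1.1171]  P^-=[0.4802 0.1431; 0.1431 0.3190]  H_jac=[0.9905 0.0000; 0.0000 0.8988]  S=[0.7811 0.1704; 0.1704 0.6378]  K=[0.5999 0.0414; 0.0885 0.4260]  nu=[2.9373, -2.3883]  x^+=[1.5254, -1.8745]  P^+=[0.1895 0.0462; 0.0462 0.1843]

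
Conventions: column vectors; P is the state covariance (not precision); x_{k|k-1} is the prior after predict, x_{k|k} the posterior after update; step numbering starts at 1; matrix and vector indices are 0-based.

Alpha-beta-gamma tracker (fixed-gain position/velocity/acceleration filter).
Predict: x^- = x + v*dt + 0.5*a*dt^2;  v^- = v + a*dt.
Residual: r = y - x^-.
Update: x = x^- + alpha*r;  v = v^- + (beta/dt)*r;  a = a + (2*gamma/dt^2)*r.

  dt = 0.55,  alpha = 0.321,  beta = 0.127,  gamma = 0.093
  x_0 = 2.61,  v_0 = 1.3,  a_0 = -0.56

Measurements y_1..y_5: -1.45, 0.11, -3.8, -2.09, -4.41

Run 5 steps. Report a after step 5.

a_post = -0.7235

step 1: x_pred=3.2403  r=-4.6903  x^+=1.7347  v^+=-0.0910  a^+=-3.4440
step 2: x_pred=1.1637  r=-1.0537  x^+=0.8255  v^+=-2.2285  a^+=-4.0919
step 3: x_pred=-1.0191  r=-2.7809  x^+=-1.9118  v^+=-5.1212  a^+=-5.8018
step 4: x_pred=-5.6059  r=3.5159  x^+=-4.4773  v^+=-7.5003  a^+=-3.6399
step 5: x_pred=-9.1530  r=4.7430  x^+=-7.6305  v^+=-8.4071  a^+=-0.7235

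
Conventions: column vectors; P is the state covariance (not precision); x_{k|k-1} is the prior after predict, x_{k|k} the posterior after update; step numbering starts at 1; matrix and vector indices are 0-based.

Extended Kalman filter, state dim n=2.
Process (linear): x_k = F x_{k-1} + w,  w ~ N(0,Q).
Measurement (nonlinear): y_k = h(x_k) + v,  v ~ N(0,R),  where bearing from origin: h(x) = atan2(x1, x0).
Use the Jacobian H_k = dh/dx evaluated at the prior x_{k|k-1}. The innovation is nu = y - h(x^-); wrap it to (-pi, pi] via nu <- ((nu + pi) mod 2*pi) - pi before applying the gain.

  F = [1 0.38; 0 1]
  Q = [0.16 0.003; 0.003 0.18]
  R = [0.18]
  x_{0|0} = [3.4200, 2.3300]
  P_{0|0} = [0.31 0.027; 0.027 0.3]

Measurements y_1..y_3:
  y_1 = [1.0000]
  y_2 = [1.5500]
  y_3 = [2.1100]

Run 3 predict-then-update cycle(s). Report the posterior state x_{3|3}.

x_post = [6.1344, 3.5361]

step 1: x^-=[4.3054, 2.3300]  P^-=[0.5338 0.1440; 0.1440 0.4800]  H_jac=[-0.0972 0.1797]  S=[0.1955]  K=[-0.1332; 0.3695]  nu=[0.5040]  x^+=[4.2383, 2.5162]  P^+=[0.5304 0.1536; 0.1536 0.4533]
step 2: x^-=[5.1945, 2.5162]  P^-=[0.8726 0.3289; 0.3289 0.6333]  H_jac=[-0.0755 0.1559]  S=[0.1926]  K=[-0.0759; 0.3837]  nu=[1.0989]  x^+=[5.1110, 2.9378]  P^+=[0.8715 0.3345; 0.3345 0.6050]
step 3: x^-=[6.2274, 2.9378]  P^-=[1.3730 0.5674; 0.5674 0.7850]  H_jac=[-0.0620 0.1313]  S=[0.1896]  K=[-0.0557; 0.3584]  nu=[1.6692]  x^+=[6.1344, 3.5361]  P^+=[1.3725 0.5712; 0.5712 0.7606]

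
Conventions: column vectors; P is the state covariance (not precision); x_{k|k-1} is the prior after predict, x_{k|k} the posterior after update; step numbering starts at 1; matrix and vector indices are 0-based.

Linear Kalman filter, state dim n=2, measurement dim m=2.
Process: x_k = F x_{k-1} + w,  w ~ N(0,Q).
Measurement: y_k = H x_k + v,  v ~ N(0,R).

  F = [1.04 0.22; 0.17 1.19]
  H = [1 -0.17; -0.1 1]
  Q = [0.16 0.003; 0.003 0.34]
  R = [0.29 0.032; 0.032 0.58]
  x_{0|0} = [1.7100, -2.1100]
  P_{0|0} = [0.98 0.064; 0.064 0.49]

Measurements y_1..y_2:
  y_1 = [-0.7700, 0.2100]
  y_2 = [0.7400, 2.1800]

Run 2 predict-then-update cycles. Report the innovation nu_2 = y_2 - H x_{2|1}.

innov = [1.1891, 3.1140]

step 1: x^-=[1.3142, -2.2202]  P^-=[1.2730 0.3861; 0.3861 1.0881]  S=[1.4631 0.1124; 0.1124 1.6036]  K=[0.8172 0.1041; 0.0877 0.6483]  nu=[-2.4616, 2.5616]  x^+=[-0.4306, -0.7753]  P^+=[0.2594 0.1125; 0.1125 0.3901]
step 2: x^-=[-0.6184, -0.9958]  P^-=[0.5110 0.2944; 0.2944 0.9454]  S=[0.7282 0.1196; 0.1196 1.4716]  K=[0.6140 0.1154; 0.0825 0.6157]  nu=[1.1891, 3.1140]  x^+=[0.4712, 1.0196]  P^+=[0.1999 0.1066; 0.1066 0.3704]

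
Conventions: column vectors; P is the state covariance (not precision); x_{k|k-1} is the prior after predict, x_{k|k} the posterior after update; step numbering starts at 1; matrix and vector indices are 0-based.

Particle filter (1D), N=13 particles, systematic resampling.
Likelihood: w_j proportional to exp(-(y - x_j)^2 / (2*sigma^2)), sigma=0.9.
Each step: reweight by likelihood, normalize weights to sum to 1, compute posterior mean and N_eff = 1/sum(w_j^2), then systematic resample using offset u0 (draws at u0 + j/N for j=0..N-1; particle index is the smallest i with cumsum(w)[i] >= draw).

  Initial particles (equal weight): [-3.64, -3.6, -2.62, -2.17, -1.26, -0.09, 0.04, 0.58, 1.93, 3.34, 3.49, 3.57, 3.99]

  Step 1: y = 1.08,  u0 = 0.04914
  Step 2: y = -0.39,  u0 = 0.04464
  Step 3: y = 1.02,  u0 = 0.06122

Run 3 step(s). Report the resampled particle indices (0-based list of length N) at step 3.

step 1: w=[0.0000, 0.0000, 0.0001, 0.0006, 0.0132, 0.1669, 0.1993, 0.3331, 0.2488, 0.0166, 0.0108, 0.0085, 0.0021]  mean=0.7798  Neff=4.1477  idx=[5, 5, 6, 6, 6, 7, 7, 7, 7, 8, 8, 8, 9]
step 2: w=[0.1368, 0.1368, 0.1290, 0.1290, 0.1290, 0.0809, 0.0809, 0.0809, 0.0809, 0.0052, 0.0052, 0.0052, 0.0000]  mean=0.2089  Neff=8.7996  idx=[0, 0, 1, 2, 2, 3, 3, 4, 4, 5, 6, 7, 8]
step 3: w=[0.0565, 0.0565, 0.0565, 0.0669, 0.0669, 0.0669, 0.0669, 0.0669, 0.0669, 0.1073, 0.1073, 0.1073, 0.1073]  mean=0.2498  Neff=12.1248  idx=[1, 2, 3, 4, 5, 7, 8, 9, 9, 10, 11, 12, 12]

resampled_idx = [1, 2, 3, 4, 5, 7, 8, 9, 9, 10, 11, 12, 12]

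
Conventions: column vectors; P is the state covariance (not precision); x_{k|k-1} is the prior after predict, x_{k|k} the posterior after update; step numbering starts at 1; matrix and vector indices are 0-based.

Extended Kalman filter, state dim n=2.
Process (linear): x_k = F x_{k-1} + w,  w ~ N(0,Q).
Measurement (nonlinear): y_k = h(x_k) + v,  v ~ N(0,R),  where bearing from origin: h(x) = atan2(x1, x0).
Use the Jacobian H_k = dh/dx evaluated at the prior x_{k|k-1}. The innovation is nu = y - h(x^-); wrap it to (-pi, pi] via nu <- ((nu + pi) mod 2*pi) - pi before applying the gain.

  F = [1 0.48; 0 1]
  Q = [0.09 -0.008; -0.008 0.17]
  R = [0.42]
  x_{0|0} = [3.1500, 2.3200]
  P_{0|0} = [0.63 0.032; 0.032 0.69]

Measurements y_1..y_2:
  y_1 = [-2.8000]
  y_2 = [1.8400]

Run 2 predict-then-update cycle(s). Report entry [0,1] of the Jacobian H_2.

H_jac[0,1] = 0.1361

step 1: x^-=[4.2636, 2.3200]  P^-=[0.9097 0.3552; 0.3552 0.8600]  H_jac=[-0.0985 0.1810]  S=[0.4443]  K=[-0.0569; 0.2715]  nu=[2.9849]  x^+=[4.0936, 3.1305]  P^+=[0.9083 0.3621; 0.3621 0.8272]
step 2: x^-=[5.5963, 3.1305]  P^-=[1.5364 0.7511; 0.7511 0.9972]  H_jac=[-0.0761 0.1361]  S=[0.4318]  K=[-0.0341; 0.1819]  nu=[1.3300]  x^+=[5.5509, 3.3724]  P^+=[1.5359 0.7538; 0.7538 0.9830]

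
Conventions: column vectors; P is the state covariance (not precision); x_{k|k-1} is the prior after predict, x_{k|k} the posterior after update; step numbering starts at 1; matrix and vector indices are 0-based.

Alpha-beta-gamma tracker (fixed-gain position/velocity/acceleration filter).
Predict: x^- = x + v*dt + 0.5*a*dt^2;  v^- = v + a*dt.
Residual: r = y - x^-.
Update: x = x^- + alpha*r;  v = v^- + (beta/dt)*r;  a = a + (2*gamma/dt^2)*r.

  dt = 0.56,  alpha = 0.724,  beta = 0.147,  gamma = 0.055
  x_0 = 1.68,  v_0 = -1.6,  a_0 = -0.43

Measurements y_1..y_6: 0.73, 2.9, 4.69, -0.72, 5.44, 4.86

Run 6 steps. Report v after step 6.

v_post = 2.2109

step 1: x_pred=0.7166  r=0.0134  x^+=0.7263  v^+=-1.8373  a^+=-0.4253
step 2: x_pred=-0.3693  r=3.2693  x^+=1.9977  v^+=-1.2173  a^+=0.7215
step 3: x_pred=1.4291  r=3.2609  x^+=3.7900  v^+=0.0427  a^+=1.8652
step 4: x_pred=4.1064  r=-4.8264  x^+=0.6121  v^+=-0.1797  a^+=0.1723
step 5: x_pred=0.5385  r=4.9015  x^+=4.0872  v^+=1.2035  a^+=1.8916
step 6: x_pred=5.0577  r=-0.1977  x^+=4.9146  v^+=2.2109  a^+=1.8222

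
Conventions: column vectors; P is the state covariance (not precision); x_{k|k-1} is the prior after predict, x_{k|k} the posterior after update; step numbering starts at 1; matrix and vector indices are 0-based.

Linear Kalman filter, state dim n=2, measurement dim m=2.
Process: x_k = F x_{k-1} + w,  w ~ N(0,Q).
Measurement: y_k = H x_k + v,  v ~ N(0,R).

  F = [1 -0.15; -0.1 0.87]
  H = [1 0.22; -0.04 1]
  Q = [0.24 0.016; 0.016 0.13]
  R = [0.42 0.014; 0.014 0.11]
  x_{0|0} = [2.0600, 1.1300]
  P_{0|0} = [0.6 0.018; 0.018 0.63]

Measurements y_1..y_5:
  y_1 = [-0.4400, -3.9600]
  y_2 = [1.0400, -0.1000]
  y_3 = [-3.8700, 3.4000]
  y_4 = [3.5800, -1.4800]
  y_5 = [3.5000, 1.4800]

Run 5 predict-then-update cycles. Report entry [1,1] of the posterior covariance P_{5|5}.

step 1: x^-=[1.8905, 0.7771]  P^-=[0.8488 -0.1103; -0.1103 0.6097]  S=[1.2498 0.0049; 0.0049 0.7299]  K=[0.6605 -0.2020; 0.0158 0.8413]  nu=[-2.5015, -4.6615]  x^+=[1.1799, -3.1841]  P^+=[0.2750 -0.0020; -0.0020 0.0927]
step 2: x^-=[1.6575, -2.8881]  P^-=[0.5177 -0.0253; -0.0253 0.2032]  S=[0.9364 0.0129; 0.0129 0.3161]  K=[0.5492 -0.1681; 0.0118 0.6457]  nu=[0.0178, 2.8544]  x^+=[1.1876, -1.0448]  P^+=[0.2287 -0.0017; -0.0017 0.0711]
step 3: x^-=[1.3443, -1.0277]  P^-=[0.4708 -0.0176; -0.0176 0.1864]  S=[0.8921 0.0187; 0.0187 0.2986]  K=[0.5267 -0.1551; 0.0131 0.6259]  nu=[-4.9882, 4.4815]  x^+=[-1.9778, 1.7118]  P^+=[0.2192 -0.0009; -0.0009 0.0690]
step 4: x^-=[-2.2346, 1.6871]  P^-=[0.4611 -0.0157; -0.0157 0.1846]  S=[0.8831 0.0206; 0.0206 0.2966]  K=[0.5217 -0.1514; 0.0136 0.6235]  nu=[5.4434, -3.2564]  x^+=[1.0985, -0.2692]  P^+=[0.2171 -0.0007; -0.0007 0.0688]
step 5: x^-=[1.1388, -0.3440]  P^-=[0.4589 -0.0153; -0.0153 0.1843]  S=[0.8811 0.0211; 0.0211 0.2963]  K=[0.5206 -0.1505; 0.0138 0.6232]  nu=[2.4369, 1.8696]  x^+=[2.1261, 0.8547]  P^+=[0.2167 -0.0006; -0.0006 0.0687]

P_post[1,1] = 0.0687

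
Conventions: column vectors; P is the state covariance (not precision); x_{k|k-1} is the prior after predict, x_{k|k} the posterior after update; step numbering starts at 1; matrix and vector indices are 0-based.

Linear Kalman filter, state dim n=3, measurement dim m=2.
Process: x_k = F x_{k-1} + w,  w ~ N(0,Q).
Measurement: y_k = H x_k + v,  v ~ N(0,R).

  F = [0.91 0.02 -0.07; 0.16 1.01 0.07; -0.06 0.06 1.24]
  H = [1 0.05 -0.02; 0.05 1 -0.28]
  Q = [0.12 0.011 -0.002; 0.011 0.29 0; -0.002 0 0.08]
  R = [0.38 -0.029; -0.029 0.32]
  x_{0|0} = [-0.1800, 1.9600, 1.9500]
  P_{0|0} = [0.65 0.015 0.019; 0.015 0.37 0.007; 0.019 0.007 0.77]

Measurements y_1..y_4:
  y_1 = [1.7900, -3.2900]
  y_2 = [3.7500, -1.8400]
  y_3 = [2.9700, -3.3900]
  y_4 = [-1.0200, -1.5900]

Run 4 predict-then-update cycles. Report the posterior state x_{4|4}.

x_post = [0.5557, -0.1933, 6.3176]

step 1: x^-=[-0.2611, 2.0873, 2.5464]  P^-=[0.6603 0.1237 -0.0814; 0.1237 0.6941 0.0947; -0.0814 0.0947 1.2657]  S=[1.0580 0.1895; 0.1895 1.0766]  K=[0.6212 0.0574; 0.0370 0.6193; -0.0542 -0.2354]  nu=[1.9977, -4.6513]  x^+=[0.7129, -0.7194, 3.5331]  P^+=[0.2349 -0.0122 -0.0029; -0.0122 0.2710 0.2619; -0.0029 0.2619 1.1981]
step 2: x^-=[0.3870, -0.3652, 4.2951]  P^-=[0.3197 0.0153 -0.1171; 0.0153 0.6114 0.4473; -0.1171 0.4473 1.9635]  S=[0.7074 0.0615; 0.0615 0.8405]  K=[0.4527 0.0430; 0.0017 0.5792; -0.1793 -0.1158]  nu=[3.4671, -0.2915]  x^+=[1.9439, -0.5280, 3.7071]  P^+=[0.1708 -0.0224 -0.0518; -0.0224 0.3293 0.5103; -0.0518 0.5103 1.9269]
step 3: x^-=[1.4989, 0.0372, 4.4485]  P^-=[0.2754 -0.0256 -0.2275; -0.0256 0.7035 0.8179; -0.2275 0.8179 3.1285]  S=[0.6633 0.0479; 0.0479 0.8152]  K=[0.4173 0.0391; -0.0524 0.5835; -0.3711 -0.0634]  nu=[1.5582, -2.2566]  x^+=[2.0610, -1.3612, 4.0134]  P^+=[0.1571 -0.0413 -0.1208; -0.0413 0.4270 0.8454; -0.1208 0.8454 3.0316]
step 4: x^-=[1.5673, -0.7641, 4.7713]  P^-=[0.2766 -0.0754 -0.3948; -0.0754 0.8480 1.3284; -0.3948 1.3284 4.8875]  S=[0.6663 0.0448; 0.0448 0.8114]  K=[0.4189 0.0373; -0.1290 0.5891; -0.6370 -0.0385]  nu=[-2.4537, 0.4317]  x^+=[0.5557, -0.1933, 6.3176]  P^+=[0.1572 -0.0680 -0.2141; -0.0680 0.5621 1.3087; -0.2141 1.3087 4.6138]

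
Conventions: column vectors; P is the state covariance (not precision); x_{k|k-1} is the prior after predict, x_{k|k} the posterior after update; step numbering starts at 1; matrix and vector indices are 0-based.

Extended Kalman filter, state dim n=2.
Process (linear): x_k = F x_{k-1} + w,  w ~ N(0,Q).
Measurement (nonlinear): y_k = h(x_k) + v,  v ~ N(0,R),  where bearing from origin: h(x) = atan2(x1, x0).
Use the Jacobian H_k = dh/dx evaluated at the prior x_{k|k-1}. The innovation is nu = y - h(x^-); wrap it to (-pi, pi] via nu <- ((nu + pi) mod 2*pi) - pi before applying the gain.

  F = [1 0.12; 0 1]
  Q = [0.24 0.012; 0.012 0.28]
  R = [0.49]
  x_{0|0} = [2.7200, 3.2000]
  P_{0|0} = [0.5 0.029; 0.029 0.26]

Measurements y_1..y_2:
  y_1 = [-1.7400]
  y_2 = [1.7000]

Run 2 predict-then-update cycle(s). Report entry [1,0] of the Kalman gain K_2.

step 1: x^-=[3.1040, 3.2000]  P^-=[0.7507 0.0722; 0.0722 0.5400]  H_jac=[-0.1610 0.1562]  S=[0.5190]  K=[-0.2112; 0.1401]  nu=[-2.5406]  x^+=[3.6405, 2.8441]  P^+=[0.7276 0.0876; 0.0876 0.5298]
step 2: x^-=[3.9818, 2.8441]  P^-=[0.9962 0.1631; 0.1631 0.8098]  H_jac=[-0.1188 0.1663]  S=[0.5200]  K=[-0.1754; 0.2217]  nu=[1.0798]  x^+=[3.7924, 3.0835]  P^+=[0.9802 0.1834; 0.1834 0.7843]

K[1,0] = 0.2217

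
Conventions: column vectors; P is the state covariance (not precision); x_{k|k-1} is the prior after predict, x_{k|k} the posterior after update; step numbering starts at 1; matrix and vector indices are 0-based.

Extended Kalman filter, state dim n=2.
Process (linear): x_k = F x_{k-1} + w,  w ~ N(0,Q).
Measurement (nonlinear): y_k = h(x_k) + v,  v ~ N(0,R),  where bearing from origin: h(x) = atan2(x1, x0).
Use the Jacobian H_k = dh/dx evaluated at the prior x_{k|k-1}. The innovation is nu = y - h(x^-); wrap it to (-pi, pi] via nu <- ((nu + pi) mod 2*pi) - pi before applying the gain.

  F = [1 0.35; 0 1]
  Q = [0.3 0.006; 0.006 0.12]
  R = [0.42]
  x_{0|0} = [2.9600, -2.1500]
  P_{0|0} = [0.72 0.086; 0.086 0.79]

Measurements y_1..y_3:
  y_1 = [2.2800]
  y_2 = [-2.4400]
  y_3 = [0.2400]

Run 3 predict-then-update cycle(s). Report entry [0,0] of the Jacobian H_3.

H_jac[0,0] = 0.1840

step 1: x^-=[2.2075, -2.1500]  P^-=[1.1770 0.3685; 0.3685 0.9100]  H_jac=[0.2264 0.2325]  S=[0.5683]  K=[0.6197; 0.5191]  nu=[3.0522]  x^+=[4.0988, -0.5657]  P^+=[0.9588 0.1857; 0.1857 0.7569]
step 2: x^-=[3.9008, -0.5657]  P^-=[1.4815 0.4566; 0.4566 0.8769]  H_jac=[0.0364 0.2511]  S=[0.4856]  K=[0.3472; 0.4876]  nu=[-2.2960]  x^+=[3.1037, -1.6853]  P^+=[1.4229 0.3744; 0.3744 0.7614]
step 3: x^-=[2.5138, -1.6853]  P^-=[2.0783 0.6469; 0.6469 0.8814]  H_jac=[0.1840 0.2744]  S=[0.6221]  K=[0.9001; 0.5802]  nu=[0.8306]  x^+=[3.2614, -1.2034]  P^+=[1.5743 0.3220; 0.3220 0.6720]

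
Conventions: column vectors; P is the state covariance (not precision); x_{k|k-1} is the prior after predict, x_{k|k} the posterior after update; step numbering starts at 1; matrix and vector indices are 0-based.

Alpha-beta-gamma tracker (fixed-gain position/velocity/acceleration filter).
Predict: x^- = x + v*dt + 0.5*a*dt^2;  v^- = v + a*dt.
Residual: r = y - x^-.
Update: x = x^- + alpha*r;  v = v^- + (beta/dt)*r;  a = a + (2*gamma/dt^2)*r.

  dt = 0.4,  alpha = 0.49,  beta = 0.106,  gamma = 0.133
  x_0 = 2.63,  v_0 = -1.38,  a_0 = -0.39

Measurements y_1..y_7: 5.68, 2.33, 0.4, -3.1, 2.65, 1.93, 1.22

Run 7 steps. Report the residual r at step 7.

resid = 3.6265

step 1: x_pred=2.0468  r=3.6332  x^+=3.8271  v^+=-0.5732  a^+=5.6502
step 2: x_pred=4.0498  r=-1.7198  x^+=3.2071  v^+=1.2311  a^+=2.7910
step 3: x_pred=3.9228  r=-3.5228  x^+=2.1966  v^+=1.4140  a^+=-3.0657
step 4: x_pred=2.5170  r=-5.6170  x^+=-0.2353  v^+=-1.3008  a^+=-12.4039
step 5: x_pred=-1.7480  r=4.3980  x^+=0.4070  v^+=-5.0969  a^+=-5.0923
step 6: x_pred=-2.0391  r=3.9691  x^+=-0.0942  v^+=-6.0820  a^+=1.5063
step 7: x_pred=-2.4065  r=3.6265  x^+=-0.6295  v^+=-4.5184  a^+=7.5355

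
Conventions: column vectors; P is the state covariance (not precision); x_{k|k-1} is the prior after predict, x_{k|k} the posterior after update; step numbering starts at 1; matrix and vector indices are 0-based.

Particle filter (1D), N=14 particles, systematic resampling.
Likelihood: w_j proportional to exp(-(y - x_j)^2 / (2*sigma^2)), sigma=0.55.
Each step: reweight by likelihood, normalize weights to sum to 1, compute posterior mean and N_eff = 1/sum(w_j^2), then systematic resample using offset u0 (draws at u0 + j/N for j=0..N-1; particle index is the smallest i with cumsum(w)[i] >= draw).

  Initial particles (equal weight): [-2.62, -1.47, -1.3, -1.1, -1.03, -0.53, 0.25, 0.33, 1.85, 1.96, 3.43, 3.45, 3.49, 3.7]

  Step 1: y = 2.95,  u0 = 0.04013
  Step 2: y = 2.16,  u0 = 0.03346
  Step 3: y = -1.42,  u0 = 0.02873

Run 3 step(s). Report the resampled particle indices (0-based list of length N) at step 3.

step 1: w=[0.0000, 0.0000, 0.0000, 0.0000, 0.0000, 0.0000, 0.0000, 0.0000, 0.0503, 0.0736, 0.2540, 0.2459, 0.2296, 0.1467]  mean=3.3007  Neff=4.8279  idx=[8, 9, 10, 10, 10, 11, 11, 11, 11, 12, 12, 12, 13, 13]
step 2: w=[0.3476, 0.3814, 0.0283, 0.0283, 0.0283, 0.0260, 0.0260, 0.0260, 0.0260, 0.0219, 0.0219, 0.0219, 0.0081, 0.0081]  mean=2.3305  Neff=3.6631  idx=[0, 0, 0, 0, 0, 1, 1, 1, 1, 1, 2, 5, 7, 11]
step 3: w=[0.1540, 0.1540, 0.1540, 0.1540, 0.1540, 0.0460, 0.0460, 0.0460, 0.0460, 0.0460, 0.0000, 0.0000, 0.0000, 0.0000]  mean=1.8753  Neff=7.7405  idx=[0, 0, 1, 1, 2, 2, 2, 3, 3, 4, 4, 5, 7, 9]

resampled_idx = [0, 0, 1, 1, 2, 2, 2, 3, 3, 4, 4, 5, 7, 9]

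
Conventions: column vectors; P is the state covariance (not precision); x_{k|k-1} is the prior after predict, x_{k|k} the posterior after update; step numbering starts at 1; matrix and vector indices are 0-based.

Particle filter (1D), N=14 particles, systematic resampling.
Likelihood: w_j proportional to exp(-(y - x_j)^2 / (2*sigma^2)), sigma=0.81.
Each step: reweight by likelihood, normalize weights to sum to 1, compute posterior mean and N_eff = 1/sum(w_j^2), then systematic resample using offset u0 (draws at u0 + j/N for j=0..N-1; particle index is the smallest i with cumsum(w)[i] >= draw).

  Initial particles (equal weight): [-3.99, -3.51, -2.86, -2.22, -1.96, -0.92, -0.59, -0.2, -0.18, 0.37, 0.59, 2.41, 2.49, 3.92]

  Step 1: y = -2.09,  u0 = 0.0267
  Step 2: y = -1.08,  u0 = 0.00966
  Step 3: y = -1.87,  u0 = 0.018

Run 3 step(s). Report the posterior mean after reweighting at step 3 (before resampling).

step 1: w=[0.0179, 0.0604, 0.1786, 0.2770, 0.2770, 0.0989, 0.0505, 0.0184, 0.0174, 0.0028, 0.0012, 0.0000, 0.0000, 0.0000]  mean=-2.0777  Neff=4.9438  idx=[1, 2, 2, 2, 3, 3, 3, 3, 4, 4, 4, 5, 5, 6]
step 2: w=[0.0018, 0.0144, 0.0144, 0.0144, 0.0597, 0.0597, 0.0597, 0.0597, 0.0891, 0.0891, 0.0891, 0.1576, 0.1576, 0.1338]  mean=-1.5524  Neff=9.4087  idx=[1, 4, 5, 6, 8, 8, 9, 10, 11, 11, 12, 12, 13, 13]
step 3: w=[0.0485, 0.0933, 0.0933, 0.0933, 0.1018, 0.1018, 0.1018, 0.1018, 0.0515, 0.0515, 0.0515, 0.0515, 0.0294, 0.0294]  mean=-1.7818  Neff=12.1663  idx=[0, 1, 2, 2, 3, 4, 5, 5, 6, 7, 7, 9, 10, 12]

post_mean = -1.7818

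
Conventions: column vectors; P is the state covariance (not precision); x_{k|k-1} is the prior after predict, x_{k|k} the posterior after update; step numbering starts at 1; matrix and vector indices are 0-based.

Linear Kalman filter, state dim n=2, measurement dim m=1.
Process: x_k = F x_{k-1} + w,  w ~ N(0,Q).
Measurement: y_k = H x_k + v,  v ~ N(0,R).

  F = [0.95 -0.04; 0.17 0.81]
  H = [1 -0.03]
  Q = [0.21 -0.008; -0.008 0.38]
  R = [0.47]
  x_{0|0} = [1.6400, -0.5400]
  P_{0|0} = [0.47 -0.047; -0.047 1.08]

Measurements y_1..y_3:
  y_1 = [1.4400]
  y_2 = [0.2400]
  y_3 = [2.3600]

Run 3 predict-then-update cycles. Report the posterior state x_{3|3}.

step 1: x^-=[1.5796, -0.1586]  P^-=[0.6395 -0.0029; -0.0029 1.0892]  S=[1.1106]  K=[0.5759; -0.0321]  nu=[-0.1444]  x^+=[1.4965, -0.1540]  P^+=[0.2712 0.0176; 0.0176 1.0881]
step 2: x^-=[1.4278, 0.1297]  P^-=[0.4551 0.0139; 0.0139 1.1066]  S=[0.9253]  K=[0.4914; -0.0208]  nu=[-1.1839]  x^+=[0.8460, 0.1543]  P^+=[0.2317 0.0234; 0.0234 1.1062]
step 3: x^-=[0.7975, 0.2688]  P^-=[0.4191 0.0114; 0.0114 1.1189]  S=[0.8894]  K=[0.4708; -0.0249]  nu=[1.5705]  x^+=[1.5369, 0.2297]  P^+=[0.2219 0.0219; 0.0219 1.1183]

x_post = [1.5369, 0.2297]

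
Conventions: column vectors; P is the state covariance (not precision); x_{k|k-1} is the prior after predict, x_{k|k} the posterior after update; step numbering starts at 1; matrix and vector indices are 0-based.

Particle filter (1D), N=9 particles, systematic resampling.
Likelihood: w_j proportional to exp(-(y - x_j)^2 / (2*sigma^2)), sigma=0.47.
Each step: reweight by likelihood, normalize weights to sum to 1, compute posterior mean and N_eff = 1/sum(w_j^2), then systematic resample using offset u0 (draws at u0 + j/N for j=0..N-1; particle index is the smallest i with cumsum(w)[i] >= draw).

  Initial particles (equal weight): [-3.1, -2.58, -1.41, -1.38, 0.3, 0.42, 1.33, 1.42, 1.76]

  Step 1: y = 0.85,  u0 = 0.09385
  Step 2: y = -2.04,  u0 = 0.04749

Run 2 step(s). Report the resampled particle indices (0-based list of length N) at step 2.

resampled_idx = [0, 0, 0, 0, 1, 1, 1, 2, 3]

step 1: w=[0.0000, 0.0000, 0.0000, 0.0000, 0.2111, 0.2755, 0.2485, 0.2007, 0.0642]  mean=0.9075  Neff=4.4130  idx=[4, 4, 5, 5, 6, 6, 7, 7, 8]
step 2: w=[0.3932, 0.3932, 0.1068, 0.1068, 0.0000, 0.0000, 0.0000, 0.0000, 0.0000]  mean=0.3256  Neff=3.0115  idx=[0, 0, 0, 0, 1, 1, 1, 2, 3]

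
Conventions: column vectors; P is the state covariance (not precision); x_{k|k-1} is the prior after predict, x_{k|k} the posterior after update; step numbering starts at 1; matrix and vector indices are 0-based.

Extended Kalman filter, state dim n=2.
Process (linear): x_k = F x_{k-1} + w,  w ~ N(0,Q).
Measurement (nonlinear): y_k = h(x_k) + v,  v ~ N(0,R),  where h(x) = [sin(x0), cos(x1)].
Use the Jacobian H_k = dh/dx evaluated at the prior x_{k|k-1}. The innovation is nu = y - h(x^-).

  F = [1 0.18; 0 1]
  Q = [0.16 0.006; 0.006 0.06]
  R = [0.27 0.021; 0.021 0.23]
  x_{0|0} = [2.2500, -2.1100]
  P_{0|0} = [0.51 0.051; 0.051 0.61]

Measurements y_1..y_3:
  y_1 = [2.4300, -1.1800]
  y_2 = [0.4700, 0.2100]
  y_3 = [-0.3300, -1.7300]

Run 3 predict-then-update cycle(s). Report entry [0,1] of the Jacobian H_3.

step 1: x^-=[1.8702, -2.1100]  P^-=[0.7081 0.1668; 0.1668 0.6700]  H_jac=[-0.2950 0.0000; 0.0000 0.8581]  S=[0.3316 -0.0212; -0.0212 0.7234]  K=[-0.6184 0.1797; -0.0977 0.7919]  nu=[1.4745, -0.6665]  x^+=[0.8386, -2.7819]  P^+=[0.5532 0.0330; 0.0330 0.2099]
step 2: x^-=[0.3379, -2.7819]  P^-=[0.7319 0.0768; 0.0768 0.2699]  H_jac=[0.9435 0.0000; 0.0000 0.3520]  S=[0.9215 0.0465; 0.0465 0.2634]  K=[0.7509 -0.0299; 0.0610 0.3498]  nu=[0.1385, 1.1460]  x^+=[0.4076, -2.3726]  P^+=[0.2142 0.0252; 0.0252 0.2322]
step 3: x^-=[-0.0195, -2.3726]  P^-=[0.3908 0.0730; 0.0730 0.2922]  H_jac=[0.9998 0.0000; 0.0000 0.6954]  S=[0.6607 0.0718; 0.0718 0.3713]  K=[0.5890 0.0229; 0.0522 0.5372]  nu=[-0.3105, -1.0114]  x^+=[-0.2256, -2.9321]  P^+=[0.1595 0.0254; 0.0254 0.1792]

H_jac[0,1] = 0.0000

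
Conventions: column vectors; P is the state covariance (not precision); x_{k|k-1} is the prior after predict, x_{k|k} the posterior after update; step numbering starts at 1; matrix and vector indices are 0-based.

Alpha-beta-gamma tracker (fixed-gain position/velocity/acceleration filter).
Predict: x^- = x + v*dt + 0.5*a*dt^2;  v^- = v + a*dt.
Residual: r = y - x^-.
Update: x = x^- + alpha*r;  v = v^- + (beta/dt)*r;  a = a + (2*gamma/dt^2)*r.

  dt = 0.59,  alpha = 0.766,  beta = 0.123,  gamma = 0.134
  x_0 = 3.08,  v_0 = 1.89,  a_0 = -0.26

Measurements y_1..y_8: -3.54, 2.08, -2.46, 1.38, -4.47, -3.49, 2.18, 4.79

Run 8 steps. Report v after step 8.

v_post = 5.6016

step 1: x_pred=4.1498  r=-7.6898  x^+=-1.7406  v^+=0.1335  a^+=-6.1804
step 2: x_pred=-2.7375  r=4.8175  x^+=0.9527  v^+=-2.5086  a^+=-2.4714
step 3: x_pred=-0.9575  r=-1.5025  x^+=-2.1084  v^+=-4.2800  a^+=-3.6281
step 4: x_pred=-5.2651  r=6.6451  x^+=-0.1749  v^+=-5.0352  a^+=1.4879
step 5: x_pred=-2.8868  r=-1.5832  x^+=-4.0995  v^+=-4.4874  a^+=0.2690
step 6: x_pred=-6.7003  r=3.2103  x^+=-4.2412  v^+=-3.6595  a^+=2.7405
step 7: x_pred=-5.9233  r=8.1033  x^+=0.2838  v^+=-0.3532  a^+=8.9792
step 8: x_pred=1.6383  r=3.1517  x^+=4.0525  v^+=5.6016  a^+=11.4058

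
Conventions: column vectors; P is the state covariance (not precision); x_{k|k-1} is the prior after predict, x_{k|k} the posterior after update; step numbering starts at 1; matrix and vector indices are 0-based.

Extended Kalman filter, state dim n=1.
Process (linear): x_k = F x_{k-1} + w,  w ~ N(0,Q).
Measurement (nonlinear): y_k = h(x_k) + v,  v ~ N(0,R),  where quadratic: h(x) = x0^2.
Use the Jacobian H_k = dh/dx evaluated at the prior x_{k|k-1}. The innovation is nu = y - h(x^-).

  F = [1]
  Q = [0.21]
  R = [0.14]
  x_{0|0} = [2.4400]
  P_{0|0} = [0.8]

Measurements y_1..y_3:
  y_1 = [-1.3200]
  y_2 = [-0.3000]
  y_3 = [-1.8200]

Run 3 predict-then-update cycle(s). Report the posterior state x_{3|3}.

x_post = [-0.8885]

step 1: x^-=[2.4400]  P^-=[1.0100]  H_jac=[4.8800]  S=[24.1925]  K=[0.2037]  nu=[-7.2736]  x^+=[0.9581]  P^+=[0.0058]
step 2: x^-=[0.9581]  P^-=[0.2158]  H_jac=[1.9163]  S=[0.9326]  K=[0.4435]  nu=[-1.2180]  x^+=[0.4179]  P^+=[0.0324]
step 3: x^-=[0.4179]  P^-=[0.2424]  H_jac=[0.8359]  S=[0.3094]  K=[0.6550]  nu=[-1.9947]  x^+=[-0.8885]  P^+=[0.1097]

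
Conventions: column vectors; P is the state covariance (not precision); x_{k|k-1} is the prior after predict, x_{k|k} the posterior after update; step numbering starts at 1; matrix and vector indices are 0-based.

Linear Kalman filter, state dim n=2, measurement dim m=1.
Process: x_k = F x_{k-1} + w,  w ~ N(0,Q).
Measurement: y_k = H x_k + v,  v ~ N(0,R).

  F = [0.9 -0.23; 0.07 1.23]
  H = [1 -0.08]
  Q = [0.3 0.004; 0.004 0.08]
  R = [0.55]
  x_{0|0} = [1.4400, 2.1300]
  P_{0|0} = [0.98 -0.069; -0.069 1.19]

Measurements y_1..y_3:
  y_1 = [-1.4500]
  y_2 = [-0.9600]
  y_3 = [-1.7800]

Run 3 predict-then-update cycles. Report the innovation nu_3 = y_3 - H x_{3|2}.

innov = [0.2512]

step 1: x^-=[0.8061, 2.7207]  P^-=[1.1853 -0.3462; -0.3462 1.8733]  S=[1.8027]  K=[0.6729; -0.2752]  nu=[-2.0384]  x^+=[-0.5655, 3.2816]  P^+=[0.3691 -0.0124; -0.0124 1.7368]
step 2: x^-=[-1.2638, 3.9968]  P^-=[0.6960 -0.4776; -0.4776 2.7072]  S=[1.3397]  K=[0.5480; -0.5182]  nu=[0.6235]  x^+=[-0.9221, 3.6737]  P^+=[0.2936 -0.0972; -0.0972 2.3475]
step 3: x^-=[-1.6748, 4.4541]  P^-=[0.7023 -0.7476; -0.7476 3.6163]  S=[1.3950]  K=[0.5463; -0.7433]  nu=[0.2512]  x^+=[-1.5376, 4.2675]  P^+=[0.2860 -0.1812; -0.1812 2.8455]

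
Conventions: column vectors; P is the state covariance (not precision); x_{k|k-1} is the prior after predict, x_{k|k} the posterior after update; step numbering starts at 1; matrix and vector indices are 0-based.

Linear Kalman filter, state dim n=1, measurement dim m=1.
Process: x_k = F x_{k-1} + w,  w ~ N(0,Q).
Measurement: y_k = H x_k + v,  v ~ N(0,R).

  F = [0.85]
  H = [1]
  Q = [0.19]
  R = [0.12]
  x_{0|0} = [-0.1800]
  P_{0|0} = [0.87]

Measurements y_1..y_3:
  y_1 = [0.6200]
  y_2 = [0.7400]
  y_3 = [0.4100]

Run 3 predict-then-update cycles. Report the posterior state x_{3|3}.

x_post = [0.4556]

step 1: x^-=[-0.1530]  P^-=[0.8186]  S=[0.9386]  K=[0.8721]  nu=[0.7730]  x^+=[0.5212]  P^+=[0.1047]
step 2: x^-=[0.4430]  P^-=[0.2656]  S=[0.3856]  K=[0.6888]  nu=[0.2970]  x^+=[0.6476]  P^+=[0.0827]
step 3: x^-=[0.5504]  P^-=[0.2497]  S=[0.3697]  K=[0.6754]  nu=[-0.1404]  x^+=[0.4556]  P^+=[0.0811]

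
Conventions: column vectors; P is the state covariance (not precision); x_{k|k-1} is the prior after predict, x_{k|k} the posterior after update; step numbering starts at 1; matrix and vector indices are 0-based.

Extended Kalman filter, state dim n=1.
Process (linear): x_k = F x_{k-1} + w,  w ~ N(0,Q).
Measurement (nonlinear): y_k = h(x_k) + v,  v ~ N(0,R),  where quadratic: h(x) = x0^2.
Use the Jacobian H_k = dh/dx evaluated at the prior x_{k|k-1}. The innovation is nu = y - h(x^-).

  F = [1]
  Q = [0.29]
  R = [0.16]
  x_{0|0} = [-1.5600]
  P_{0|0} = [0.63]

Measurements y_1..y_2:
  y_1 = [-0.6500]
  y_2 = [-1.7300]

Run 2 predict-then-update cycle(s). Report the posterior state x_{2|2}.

step 1: x^-=[-1.5600]  P^-=[0.9200]  H_jac=[-3.1200]  S=[9.1156]  K=[-0.3149]  nu=[-3.0836]  x^+=[-0.5890]  P^+=[0.0161]
step 2: x^-=[-0.5890]  P^-=[0.3061]  H_jac=[-1.1780]  S=[0.5849]  K=[-0.6166]  nu=[-2.0769]  x^+=[0.6917]  P^+=[0.0838]

x_post = [0.6917]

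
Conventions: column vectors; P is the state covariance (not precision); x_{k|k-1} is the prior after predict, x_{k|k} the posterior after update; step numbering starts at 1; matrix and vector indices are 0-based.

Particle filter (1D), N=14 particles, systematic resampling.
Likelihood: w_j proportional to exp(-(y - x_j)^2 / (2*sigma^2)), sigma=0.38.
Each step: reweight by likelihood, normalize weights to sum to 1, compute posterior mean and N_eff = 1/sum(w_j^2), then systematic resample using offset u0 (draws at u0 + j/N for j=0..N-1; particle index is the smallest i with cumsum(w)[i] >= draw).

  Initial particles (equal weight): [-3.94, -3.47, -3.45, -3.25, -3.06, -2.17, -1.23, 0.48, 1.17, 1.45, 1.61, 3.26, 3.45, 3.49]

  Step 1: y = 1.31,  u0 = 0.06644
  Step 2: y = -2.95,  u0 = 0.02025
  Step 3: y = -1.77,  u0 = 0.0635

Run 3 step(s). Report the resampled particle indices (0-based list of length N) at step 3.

resampled_idx = [0, 1, 2, 3, 4, 5, 6, 7, 8, 9, 10, 11, 12, 13]

step 1: w=[0.0000, 0.0000, 0.0000, 0.0000, 0.0000, 0.0000, 0.0000, 0.0342, 0.3470, 0.3470, 0.2719, 0.0000, 0.0000, 0.0000]  mean=1.3632  Neff=3.1660  idx=[8, 8, 8, 8, 8, 9, 9, 9, 9, 9, 10, 10, 10, 10]
step 2: w=[0.1999, 0.1999, 0.1999, 0.1999, 0.1999, 0.0001, 0.0001, 0.0001, 0.0001, 0.0001, 0.0000, 0.0000, 0.0000, 0.0000]  mean=1.1701  Neff=5.0026  idx=[0, 0, 0, 1, 1, 1, 2, 2, 2, 3, 3, 4, 4, 4]
step 3: w=[0.0714, 0.0714, 0.0714, 0.0714, 0.0714, 0.0714, 0.0714, 0.0714, 0.0714, 0.0714, 0.0714, 0.0714, 0.0714, 0.0714]  mean=1.1700  Neff=14.0000  idx=[0, 1, 2, 3, 4, 5, 6, 7, 8, 9, 10, 11, 12, 13]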